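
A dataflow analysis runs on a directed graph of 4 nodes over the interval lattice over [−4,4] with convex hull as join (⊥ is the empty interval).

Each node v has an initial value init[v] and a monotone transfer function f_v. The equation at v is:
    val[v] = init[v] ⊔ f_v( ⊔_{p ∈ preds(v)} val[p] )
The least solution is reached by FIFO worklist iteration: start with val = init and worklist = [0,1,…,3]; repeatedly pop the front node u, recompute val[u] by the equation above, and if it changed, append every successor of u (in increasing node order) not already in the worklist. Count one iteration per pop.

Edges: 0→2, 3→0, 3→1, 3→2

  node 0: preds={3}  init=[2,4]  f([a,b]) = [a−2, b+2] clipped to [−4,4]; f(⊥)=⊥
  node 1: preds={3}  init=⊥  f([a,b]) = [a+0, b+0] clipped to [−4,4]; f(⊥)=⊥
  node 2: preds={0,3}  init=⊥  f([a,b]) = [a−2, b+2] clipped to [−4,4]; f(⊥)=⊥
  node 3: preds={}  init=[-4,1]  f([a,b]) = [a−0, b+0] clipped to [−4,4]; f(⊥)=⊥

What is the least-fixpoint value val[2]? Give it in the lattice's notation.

Trace (4 dequeues):
  [1] u=0 | in [-4,1] | out [-4,4] | prev [2,4] | push {}
  [2] u=1 | in [-4,1] | out [-4,1] | prev ⊥ | push {}
  [3] u=2 | in [-4,4] | out [-4,4] | prev ⊥ | push {}
  [4] u=3 | in ⊥ | out [-4,1] | ==

Converged values:
  [0] [-4,4]
  [1] [-4,1]
  [2] [-4,4]
  [3] [-4,1]

[-4,4]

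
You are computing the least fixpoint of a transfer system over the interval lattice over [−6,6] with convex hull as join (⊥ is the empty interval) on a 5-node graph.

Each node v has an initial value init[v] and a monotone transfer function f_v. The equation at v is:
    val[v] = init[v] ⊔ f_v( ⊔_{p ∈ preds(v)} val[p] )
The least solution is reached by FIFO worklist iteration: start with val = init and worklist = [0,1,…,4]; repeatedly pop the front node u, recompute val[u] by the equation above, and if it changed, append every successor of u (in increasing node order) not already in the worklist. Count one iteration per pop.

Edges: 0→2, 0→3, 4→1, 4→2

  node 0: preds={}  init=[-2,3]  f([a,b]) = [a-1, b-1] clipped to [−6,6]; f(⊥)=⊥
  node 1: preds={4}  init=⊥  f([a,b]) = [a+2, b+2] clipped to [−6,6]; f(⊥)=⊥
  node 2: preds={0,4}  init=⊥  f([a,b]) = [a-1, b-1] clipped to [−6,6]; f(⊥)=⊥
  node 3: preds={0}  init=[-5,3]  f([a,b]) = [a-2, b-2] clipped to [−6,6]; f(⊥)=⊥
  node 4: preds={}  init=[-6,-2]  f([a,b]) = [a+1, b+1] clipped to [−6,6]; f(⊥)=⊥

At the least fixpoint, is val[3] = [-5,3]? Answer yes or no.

yes

Trace (5 dequeues):
  [1] u=0 | in ⊥ | out [-2,3] | ==
  [2] u=1 | in [-6,-2] | out [-4,0] | prev ⊥ | push {}
  [3] u=2 | in [-6,3] | out [-6,2] | prev ⊥ | push {}
  [4] u=3 | in [-2,3] | out [-5,3] | ==
  [5] u=4 | in ⊥ | out [-6,-2] | ==

Converged values:
  [0] [-2,3]
  [1] [-4,0]
  [2] [-6,2]
  [3] [-5,3]
  [4] [-6,-2]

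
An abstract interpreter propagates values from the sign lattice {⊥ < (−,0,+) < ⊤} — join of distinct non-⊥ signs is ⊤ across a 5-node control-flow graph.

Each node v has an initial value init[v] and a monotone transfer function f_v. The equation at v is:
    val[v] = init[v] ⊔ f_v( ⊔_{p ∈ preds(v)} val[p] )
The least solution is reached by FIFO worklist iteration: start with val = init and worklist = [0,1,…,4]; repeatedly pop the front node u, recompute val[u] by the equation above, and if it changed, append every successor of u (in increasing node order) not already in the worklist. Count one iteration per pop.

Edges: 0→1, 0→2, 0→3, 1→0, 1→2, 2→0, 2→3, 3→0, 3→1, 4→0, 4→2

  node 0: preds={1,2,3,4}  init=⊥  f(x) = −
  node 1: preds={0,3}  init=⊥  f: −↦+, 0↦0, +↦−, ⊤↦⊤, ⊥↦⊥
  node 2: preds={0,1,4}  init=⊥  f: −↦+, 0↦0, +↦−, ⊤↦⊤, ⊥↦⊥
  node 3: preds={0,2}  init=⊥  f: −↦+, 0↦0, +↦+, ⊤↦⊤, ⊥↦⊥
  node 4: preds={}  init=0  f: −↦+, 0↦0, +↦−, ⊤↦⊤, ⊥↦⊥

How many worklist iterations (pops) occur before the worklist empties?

Trace (9 dequeues):
  [1] u=0 | in 0 | out − | prev ⊥ | push {}
  [2] u=1 | in − | out + | prev ⊥ | push {0}
  [3] u=2 | in ⊤ | out ⊤ | prev ⊥ | push {}
  [4] u=3 | in ⊤ | out ⊤ | prev ⊥ | push {1}
  [5] u=4 | in ⊥ | out 0 | ==
  [6] u=0 | in ⊤ | out − | ==
  [7] u=1 | in ⊤ | out ⊤ | prev + | push {0,2}
  [8] u=0 | in ⊤ | out − | ==
  [9] u=2 | in ⊤ | out ⊤ | ==

Converged values:
  [0] −
  [1] ⊤
  [2] ⊤
  [3] ⊤
  [4] 0

9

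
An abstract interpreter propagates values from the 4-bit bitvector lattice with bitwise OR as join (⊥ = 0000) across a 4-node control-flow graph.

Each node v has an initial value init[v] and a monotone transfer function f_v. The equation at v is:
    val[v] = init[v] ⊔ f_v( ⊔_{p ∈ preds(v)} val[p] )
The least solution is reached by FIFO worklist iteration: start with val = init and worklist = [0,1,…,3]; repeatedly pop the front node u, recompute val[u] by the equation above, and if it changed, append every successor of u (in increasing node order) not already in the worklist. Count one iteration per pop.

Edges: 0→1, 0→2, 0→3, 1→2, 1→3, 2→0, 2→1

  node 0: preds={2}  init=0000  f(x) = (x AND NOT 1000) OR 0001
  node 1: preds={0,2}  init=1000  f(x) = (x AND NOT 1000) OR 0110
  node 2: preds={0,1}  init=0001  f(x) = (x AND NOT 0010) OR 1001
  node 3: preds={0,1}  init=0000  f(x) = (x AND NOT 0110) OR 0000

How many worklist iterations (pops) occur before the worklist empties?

8

Trace (8 dequeues):
  [1] u=0 | in 0001 | out 0001 | prev 0000 | push {}
  [2] u=1 | in 0001 | out 1111 | prev 1000 | push {}
  [3] u=2 | in 1111 | out 1101 | prev 0001 | push {0,1}
  [4] u=3 | in 1111 | out 1001 | prev 0000 | push {}
  [5] u=0 | in 1101 | out 0101 | prev 0001 | push {2,3}
  [6] u=1 | in 1101 | out 1111 | ==
  [7] u=2 | in 1111 | out 1101 | ==
  [8] u=3 | in 1111 | out 1001 | ==

Converged values:
  [0] 0101
  [1] 1111
  [2] 1101
  [3] 1001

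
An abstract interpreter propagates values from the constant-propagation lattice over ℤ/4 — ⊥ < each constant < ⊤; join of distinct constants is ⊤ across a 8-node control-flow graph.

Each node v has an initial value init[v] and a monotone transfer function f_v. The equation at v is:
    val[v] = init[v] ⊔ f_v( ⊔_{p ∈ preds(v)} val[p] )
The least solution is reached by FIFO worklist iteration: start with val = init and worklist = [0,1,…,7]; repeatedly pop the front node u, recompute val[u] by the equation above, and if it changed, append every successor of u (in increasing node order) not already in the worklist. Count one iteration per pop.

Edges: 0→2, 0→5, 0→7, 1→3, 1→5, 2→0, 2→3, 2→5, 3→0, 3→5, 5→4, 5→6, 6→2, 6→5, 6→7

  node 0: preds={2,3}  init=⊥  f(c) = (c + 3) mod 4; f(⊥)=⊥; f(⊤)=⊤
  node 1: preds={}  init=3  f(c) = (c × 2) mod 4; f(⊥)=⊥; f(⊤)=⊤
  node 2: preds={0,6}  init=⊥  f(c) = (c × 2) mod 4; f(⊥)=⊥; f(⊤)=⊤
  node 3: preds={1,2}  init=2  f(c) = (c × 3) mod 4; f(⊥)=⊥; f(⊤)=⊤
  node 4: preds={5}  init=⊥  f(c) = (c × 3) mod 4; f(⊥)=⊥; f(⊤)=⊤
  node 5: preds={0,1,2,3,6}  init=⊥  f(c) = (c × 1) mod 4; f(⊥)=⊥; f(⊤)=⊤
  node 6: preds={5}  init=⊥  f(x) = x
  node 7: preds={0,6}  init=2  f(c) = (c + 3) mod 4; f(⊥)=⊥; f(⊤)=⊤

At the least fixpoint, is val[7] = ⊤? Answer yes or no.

Iteration log — 15 steps:
  step 1. node 0  ⊔preds=2  new=1  old=⊥  +wl: 
  step 2. node 1  ⊔preds=⊥  new=3  stable
  step 3. node 2  ⊔preds=1  new=2  old=⊥  +wl: 0
  step 4. node 3  ⊔preds=⊤  new=⊤  old=2  +wl: 
  step 5. node 4  ⊔preds=⊥  new=⊥  stable
  step 6. node 5  ⊔preds=⊤  new=⊤  old=⊥  +wl: 4
  step 7. node 6  ⊔preds=⊤  new=⊤  old=⊥  +wl: 2,5
  step 8. node 7  ⊔preds=⊤  new=⊤  old=2  +wl: 
  step 9. node 0  ⊔preds=⊤  new=⊤  old=1  +wl: 7
  step 10. node 4  ⊔preds=⊤  new=⊤  old=⊥  +wl: 
  step 11. node 2  ⊔preds=⊤  new=⊤  old=2  +wl: 0,3
  step 12. node 5  ⊔preds=⊤  new=⊤  stable
  step 13. node 7  ⊔preds=⊤  new=⊤  stable
  step 14. node 0  ⊔preds=⊤  new=⊤  stable
  step 15. node 3  ⊔preds=⊤  new=⊤  stable

Least fixpoint reached:
  node 0: ⊤
  node 1: 3
  node 2: ⊤
  node 3: ⊤
  node 4: ⊤
  node 5: ⊤
  node 6: ⊤
  node 7: ⊤

yes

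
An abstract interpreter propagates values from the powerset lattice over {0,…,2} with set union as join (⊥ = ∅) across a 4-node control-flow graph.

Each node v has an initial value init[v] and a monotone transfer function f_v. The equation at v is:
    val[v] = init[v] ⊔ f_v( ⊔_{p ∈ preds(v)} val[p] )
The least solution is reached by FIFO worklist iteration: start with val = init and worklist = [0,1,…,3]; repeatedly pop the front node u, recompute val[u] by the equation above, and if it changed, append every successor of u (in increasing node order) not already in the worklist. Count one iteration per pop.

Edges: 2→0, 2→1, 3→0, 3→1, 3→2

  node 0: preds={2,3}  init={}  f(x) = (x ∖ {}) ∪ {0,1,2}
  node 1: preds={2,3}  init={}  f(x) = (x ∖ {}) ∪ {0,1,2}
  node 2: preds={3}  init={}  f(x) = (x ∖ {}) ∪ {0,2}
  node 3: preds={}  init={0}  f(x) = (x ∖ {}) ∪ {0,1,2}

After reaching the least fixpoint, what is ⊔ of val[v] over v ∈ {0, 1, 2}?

Trace (9 dequeues):
  [1] u=0 | in {0} | out {0,1,2} | prev {} | push {}
  [2] u=1 | in {0} | out {0,1,2} | prev {} | push {}
  [3] u=2 | in {0} | out {0,2} | prev {} | push {0,1}
  [4] u=3 | in {} | out {0,1,2} | prev {0} | push {2}
  [5] u=0 | in {0,1,2} | out {0,1,2} | ==
  [6] u=1 | in {0,1,2} | out {0,1,2} | ==
  [7] u=2 | in {0,1,2} | out {0,1,2} | prev {0,2} | push {0,1}
  [8] u=0 | in {0,1,2} | out {0,1,2} | ==
  [9] u=1 | in {0,1,2} | out {0,1,2} | ==

Converged values:
  [0] {0,1,2}
  [1] {0,1,2}
  [2] {0,1,2}
  [3] {0,1,2}

{0,1,2}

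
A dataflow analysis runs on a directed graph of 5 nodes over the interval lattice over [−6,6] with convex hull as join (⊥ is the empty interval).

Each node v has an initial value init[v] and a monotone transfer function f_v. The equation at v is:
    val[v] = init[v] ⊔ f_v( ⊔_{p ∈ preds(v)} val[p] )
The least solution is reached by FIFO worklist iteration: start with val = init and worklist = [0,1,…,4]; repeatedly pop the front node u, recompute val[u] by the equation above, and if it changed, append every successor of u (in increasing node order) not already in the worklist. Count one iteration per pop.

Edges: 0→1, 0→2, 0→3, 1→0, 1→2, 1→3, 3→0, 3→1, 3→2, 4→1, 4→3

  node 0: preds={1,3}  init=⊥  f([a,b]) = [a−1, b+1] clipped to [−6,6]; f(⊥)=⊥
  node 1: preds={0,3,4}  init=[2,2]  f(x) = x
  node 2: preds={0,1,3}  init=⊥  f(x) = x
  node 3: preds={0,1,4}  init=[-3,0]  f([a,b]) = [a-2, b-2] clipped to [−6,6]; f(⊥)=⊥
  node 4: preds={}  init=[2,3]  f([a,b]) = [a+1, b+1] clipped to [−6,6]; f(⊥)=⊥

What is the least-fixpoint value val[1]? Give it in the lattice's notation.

[-6,6]

Iteration log — 20 steps:
  step 1. node 0  ⊔preds=[-3,2]  new=[-4,3]  old=⊥  +wl: 
  step 2. node 1  ⊔preds=[-4,3]  new=[-4,3]  old=[2,2]  +wl: 0
  step 3. node 2  ⊔preds=[-4,3]  new=[-4,3]  old=⊥  +wl: 
  step 4. node 3  ⊔preds=[-4,3]  new=[-6,1]  old=[-3,0]  +wl: 1,2
  step 5. node 4  ⊔preds=⊥  new=[2,3]  stable
  step 6. node 0  ⊔preds=[-6,3]  new=[-6,4]  old=[-4,3]  +wl: 3
  step 7. node 1  ⊔preds=[-6,4]  new=[-6,4]  old=[-4,3]  +wl: 0
  step 8. node 2  ⊔preds=[-6,4]  new=[-6,4]  old=[-4,3]  +wl: 
  step 9. node 3  ⊔preds=[-6,4]  new=[-6,2]  old=[-6,1]  +wl: 1,2
  step 10. node 0  ⊔preds=[-6,4]  new=[-6,5]  old=[-6,4]  +wl: 3
  step 11. node 1  ⊔preds=[-6,5]  new=[-6,5]  old=[-6,4]  +wl: 0
  step 12. node 2  ⊔preds=[-6,5]  new=[-6,5]  old=[-6,4]  +wl: 
  step 13. node 3  ⊔preds=[-6,5]  new=[-6,3]  old=[-6,2]  +wl: 1,2
  step 14. node 0  ⊔preds=[-6,5]  new=[-6,6]  old=[-6,5]  +wl: 3
  step 15. node 1  ⊔preds=[-6,6]  new=[-6,6]  old=[-6,5]  +wl: 0
  step 16. node 2  ⊔preds=[-6,6]  new=[-6,6]  old=[-6,5]  +wl: 
  step 17. node 3  ⊔preds=[-6,6]  new=[-6,4]  old=[-6,3]  +wl: 1,2
  step 18. node 0  ⊔preds=[-6,6]  new=[-6,6]  stable
  step 19. node 1  ⊔preds=[-6,6]  new=[-6,6]  stable
  step 20. node 2  ⊔preds=[-6,6]  new=[-6,6]  stable

Least fixpoint reached:
  node 0: [-6,6]
  node 1: [-6,6]
  node 2: [-6,6]
  node 3: [-6,4]
  node 4: [2,3]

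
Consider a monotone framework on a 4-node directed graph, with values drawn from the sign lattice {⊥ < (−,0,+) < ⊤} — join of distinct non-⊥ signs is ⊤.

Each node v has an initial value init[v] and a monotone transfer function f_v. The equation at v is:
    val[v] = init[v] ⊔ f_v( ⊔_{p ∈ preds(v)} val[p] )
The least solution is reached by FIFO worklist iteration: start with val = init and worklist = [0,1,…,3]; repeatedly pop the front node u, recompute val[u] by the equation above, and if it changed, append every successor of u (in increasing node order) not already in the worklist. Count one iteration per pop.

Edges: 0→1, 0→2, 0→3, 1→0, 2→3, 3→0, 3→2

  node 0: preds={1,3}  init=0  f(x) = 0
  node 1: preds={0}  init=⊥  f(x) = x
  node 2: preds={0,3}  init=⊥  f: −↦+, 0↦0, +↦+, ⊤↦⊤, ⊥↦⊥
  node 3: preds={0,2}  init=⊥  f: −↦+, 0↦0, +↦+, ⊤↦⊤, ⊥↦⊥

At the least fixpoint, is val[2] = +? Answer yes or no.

Worklist (6 pops):
  #1 pop 0: in=⊥ → 0 (no change)
  #2 pop 1: in=0 → 0 (was ⊥); enqueue [0]
  #3 pop 2: in=0 → 0 (was ⊥); enqueue []
  #4 pop 3: in=0 → 0 (was ⊥); enqueue [2]
  #5 pop 0: in=0 → 0 (no change)
  #6 pop 2: in=0 → 0 (no change)

Fixpoint:
  val[0] = 0
  val[1] = 0
  val[2] = 0
  val[3] = 0

no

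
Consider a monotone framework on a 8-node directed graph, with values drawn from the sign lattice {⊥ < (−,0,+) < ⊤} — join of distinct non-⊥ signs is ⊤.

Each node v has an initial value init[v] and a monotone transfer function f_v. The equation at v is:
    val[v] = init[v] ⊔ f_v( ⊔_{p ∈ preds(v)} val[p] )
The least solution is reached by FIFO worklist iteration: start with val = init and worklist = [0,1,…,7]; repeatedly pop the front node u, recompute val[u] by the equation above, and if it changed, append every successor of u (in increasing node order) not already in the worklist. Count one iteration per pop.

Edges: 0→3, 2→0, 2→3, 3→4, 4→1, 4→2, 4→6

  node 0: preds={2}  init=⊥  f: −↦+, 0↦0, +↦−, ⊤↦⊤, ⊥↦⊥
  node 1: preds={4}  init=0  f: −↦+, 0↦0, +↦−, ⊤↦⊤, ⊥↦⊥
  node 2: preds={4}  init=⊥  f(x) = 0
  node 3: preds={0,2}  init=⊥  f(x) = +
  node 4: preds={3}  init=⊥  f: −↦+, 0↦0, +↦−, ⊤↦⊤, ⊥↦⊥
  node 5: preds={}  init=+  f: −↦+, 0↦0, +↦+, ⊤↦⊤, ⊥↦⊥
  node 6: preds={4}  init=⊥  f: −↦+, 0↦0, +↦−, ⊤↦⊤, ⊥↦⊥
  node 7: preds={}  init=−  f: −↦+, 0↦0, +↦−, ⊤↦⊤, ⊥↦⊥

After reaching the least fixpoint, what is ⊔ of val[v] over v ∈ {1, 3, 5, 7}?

⊤

Trace (12 dequeues):
  [1] u=0 | in ⊥ | out ⊥ | ==
  [2] u=1 | in ⊥ | out 0 | ==
  [3] u=2 | in ⊥ | out 0 | prev ⊥ | push {0}
  [4] u=3 | in 0 | out + | prev ⊥ | push {}
  [5] u=4 | in + | out − | prev ⊥ | push {1,2}
  [6] u=5 | in ⊥ | out + | ==
  [7] u=6 | in − | out + | prev ⊥ | push {}
  [8] u=7 | in ⊥ | out − | ==
  [9] u=0 | in 0 | out 0 | prev ⊥ | push {3}
  [10] u=1 | in − | out ⊤ | prev 0 | push {}
  [11] u=2 | in − | out 0 | ==
  [12] u=3 | in 0 | out + | ==

Converged values:
  [0] 0
  [1] ⊤
  [2] 0
  [3] +
  [4] −
  [5] +
  [6] +
  [7] −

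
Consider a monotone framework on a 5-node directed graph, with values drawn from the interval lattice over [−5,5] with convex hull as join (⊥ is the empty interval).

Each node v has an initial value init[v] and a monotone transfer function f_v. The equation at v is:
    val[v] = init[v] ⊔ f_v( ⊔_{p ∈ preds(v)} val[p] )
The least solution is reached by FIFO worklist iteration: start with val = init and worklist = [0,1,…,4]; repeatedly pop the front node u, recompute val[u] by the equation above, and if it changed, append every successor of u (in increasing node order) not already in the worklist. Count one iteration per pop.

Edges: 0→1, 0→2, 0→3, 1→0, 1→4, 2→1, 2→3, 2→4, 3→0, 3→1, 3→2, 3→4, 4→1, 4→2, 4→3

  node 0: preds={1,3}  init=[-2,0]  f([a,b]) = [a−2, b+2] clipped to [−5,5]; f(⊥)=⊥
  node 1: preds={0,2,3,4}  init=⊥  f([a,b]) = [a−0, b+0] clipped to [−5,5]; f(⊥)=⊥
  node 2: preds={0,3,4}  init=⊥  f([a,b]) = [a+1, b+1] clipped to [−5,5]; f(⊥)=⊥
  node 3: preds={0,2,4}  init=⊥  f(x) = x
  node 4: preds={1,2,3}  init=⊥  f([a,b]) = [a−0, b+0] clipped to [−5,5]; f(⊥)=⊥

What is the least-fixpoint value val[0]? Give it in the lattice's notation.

[-5,5]

Worklist (19 pops):
  #1 pop 0: in=⊥ → [-2,0] (no change)
  #2 pop 1: in=[-2,0] → [-2,0] (was ⊥); enqueue [0]
  #3 pop 2: in=[-2,0] → [-1,1] (was ⊥); enqueue [1]
  #4 pop 3: in=[-2,1] → [-2,1] (was ⊥); enqueue [2]
  #5 pop 4: in=[-2,1] → [-2,1] (was ⊥); enqueue [3]
  #6 pop 0: in=[-2,1] → [-4,3] (was [-2,0]); enqueue []
  #7 pop 1: in=[-4,3] → [-4,3] (was [-2,0]); enqueue [0,4]
  #8 pop 2: in=[-4,3] → [-3,4] (was [-1,1]); enqueue [1]
  #9 pop 3: in=[-4,4] → [-4,4] (was [-2,1]); enqueue [2]
  #10 pop 0: in=[-4,4] → [-5,5] (was [-4,3]); enqueue [3]
  #11 pop 4: in=[-4,4] → [-4,4] (was [-2,1]); enqueue []
  #12 pop 1: in=[-5,5] → [-5,5] (was [-4,3]); enqueue [0,4]
  #13 pop 2: in=[-5,5] → [-4,5] (was [-3,4]); enqueue [1]
  #14 pop 3: in=[-5,5] → [-5,5] (was [-4,4]); enqueue [2]
  #15 pop 0: in=[-5,5] → [-5,5] (no change)
  #16 pop 4: in=[-5,5] → [-5,5] (was [-4,4]); enqueue [3]
  #17 pop 1: in=[-5,5] → [-5,5] (no change)
  #18 pop 2: in=[-5,5] → [-4,5] (no change)
  #19 pop 3: in=[-5,5] → [-5,5] (no change)

Fixpoint:
  val[0] = [-5,5]
  val[1] = [-5,5]
  val[2] = [-4,5]
  val[3] = [-5,5]
  val[4] = [-5,5]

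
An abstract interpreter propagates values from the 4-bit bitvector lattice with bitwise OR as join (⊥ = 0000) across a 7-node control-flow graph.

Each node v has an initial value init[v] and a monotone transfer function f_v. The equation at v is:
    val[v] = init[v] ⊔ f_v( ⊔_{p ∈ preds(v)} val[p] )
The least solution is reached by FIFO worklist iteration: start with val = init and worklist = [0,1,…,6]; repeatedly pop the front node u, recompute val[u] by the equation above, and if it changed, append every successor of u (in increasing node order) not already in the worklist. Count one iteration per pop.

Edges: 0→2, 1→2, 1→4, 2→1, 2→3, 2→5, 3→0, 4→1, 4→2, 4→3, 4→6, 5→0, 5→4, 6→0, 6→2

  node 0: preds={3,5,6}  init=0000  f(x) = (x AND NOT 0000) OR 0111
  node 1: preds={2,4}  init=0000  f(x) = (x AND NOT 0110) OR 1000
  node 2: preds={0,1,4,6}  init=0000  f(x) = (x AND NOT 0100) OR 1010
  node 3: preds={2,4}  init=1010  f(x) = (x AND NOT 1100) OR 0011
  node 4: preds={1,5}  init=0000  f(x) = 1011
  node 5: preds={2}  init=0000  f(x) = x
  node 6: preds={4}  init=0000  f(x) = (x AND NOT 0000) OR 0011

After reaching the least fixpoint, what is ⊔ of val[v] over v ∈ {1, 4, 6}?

1011

Trace (12 dequeues):
  [1] u=0 | in 1010 | out 1111 | prev 0000 | push {}
  [2] u=1 | in 0000 | out 1000 | prev 0000 | push {}
  [3] u=2 | in 1111 | out 1011 | prev 0000 | push {1}
  [4] u=3 | in 1011 | out 1011 | prev 1010 | push {0}
  [5] u=4 | in 1000 | out 1011 | prev 0000 | push {2,3}
  [6] u=5 | in 1011 | out 1011 | prev 0000 | push {4}
  [7] u=6 | in 1011 | out 1011 | prev 0000 | push {}
  [8] u=1 | in 1011 | out 1001 | prev 1000 | push {}
  [9] u=0 | in 1011 | out 1111 | ==
  [10] u=2 | in 1111 | out 1011 | ==
  [11] u=3 | in 1011 | out 1011 | ==
  [12] u=4 | in 1011 | out 1011 | ==

Converged values:
  [0] 1111
  [1] 1001
  [2] 1011
  [3] 1011
  [4] 1011
  [5] 1011
  [6] 1011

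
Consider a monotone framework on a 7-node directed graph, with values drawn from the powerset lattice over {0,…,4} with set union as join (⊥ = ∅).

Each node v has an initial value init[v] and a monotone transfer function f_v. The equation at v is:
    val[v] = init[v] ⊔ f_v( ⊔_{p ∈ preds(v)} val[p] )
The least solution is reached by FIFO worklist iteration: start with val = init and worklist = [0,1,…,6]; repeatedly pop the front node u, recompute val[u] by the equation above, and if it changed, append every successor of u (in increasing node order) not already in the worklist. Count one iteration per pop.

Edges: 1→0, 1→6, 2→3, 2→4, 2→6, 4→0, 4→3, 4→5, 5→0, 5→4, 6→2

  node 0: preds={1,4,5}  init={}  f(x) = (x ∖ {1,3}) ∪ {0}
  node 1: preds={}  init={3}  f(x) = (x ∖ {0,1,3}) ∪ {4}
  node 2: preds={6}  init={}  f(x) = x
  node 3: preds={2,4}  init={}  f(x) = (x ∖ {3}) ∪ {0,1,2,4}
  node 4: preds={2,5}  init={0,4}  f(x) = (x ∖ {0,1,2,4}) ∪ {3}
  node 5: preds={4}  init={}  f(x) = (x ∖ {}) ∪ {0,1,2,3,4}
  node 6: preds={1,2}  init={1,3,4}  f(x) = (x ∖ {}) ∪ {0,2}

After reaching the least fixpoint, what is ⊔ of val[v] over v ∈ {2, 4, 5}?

{0,1,2,3,4}

Trace (14 dequeues):
  [1] u=0 | in {0,3,4} | out {0,4} | prev {} | push {}
  [2] u=1 | in {} | out {3,4} | prev {3} | push {0}
  [3] u=2 | in {1,3,4} | out {1,3,4} | prev {} | push {}
  [4] u=3 | in {0,1,3,4} | out {0,1,2,4} | prev {} | push {}
  [5] u=4 | in {1,3,4} | out {0,3,4} | prev {0,4} | push {3}
  [6] u=5 | in {0,3,4} | out {0,1,2,3,4} | prev {} | push {4}
  [7] u=6 | in {1,3,4} | out {0,1,2,3,4} | prev {1,3,4} | push {2}
  [8] u=0 | in {0,1,2,3,4} | out {0,2,4} | prev {0,4} | push {}
  [9] u=3 | in {0,1,3,4} | out {0,1,2,4} | ==
  [10] u=4 | in {0,1,2,3,4} | out {0,3,4} | ==
  [11] u=2 | in {0,1,2,3,4} | out {0,1,2,3,4} | prev {1,3,4} | push {3,4,6}
  [12] u=3 | in {0,1,2,3,4} | out {0,1,2,4} | ==
  [13] u=4 | in {0,1,2,3,4} | out {0,3,4} | ==
  [14] u=6 | in {0,1,2,3,4} | out {0,1,2,3,4} | ==

Converged values:
  [0] {0,2,4}
  [1] {3,4}
  [2] {0,1,2,3,4}
  [3] {0,1,2,4}
  [4] {0,3,4}
  [5] {0,1,2,3,4}
  [6] {0,1,2,3,4}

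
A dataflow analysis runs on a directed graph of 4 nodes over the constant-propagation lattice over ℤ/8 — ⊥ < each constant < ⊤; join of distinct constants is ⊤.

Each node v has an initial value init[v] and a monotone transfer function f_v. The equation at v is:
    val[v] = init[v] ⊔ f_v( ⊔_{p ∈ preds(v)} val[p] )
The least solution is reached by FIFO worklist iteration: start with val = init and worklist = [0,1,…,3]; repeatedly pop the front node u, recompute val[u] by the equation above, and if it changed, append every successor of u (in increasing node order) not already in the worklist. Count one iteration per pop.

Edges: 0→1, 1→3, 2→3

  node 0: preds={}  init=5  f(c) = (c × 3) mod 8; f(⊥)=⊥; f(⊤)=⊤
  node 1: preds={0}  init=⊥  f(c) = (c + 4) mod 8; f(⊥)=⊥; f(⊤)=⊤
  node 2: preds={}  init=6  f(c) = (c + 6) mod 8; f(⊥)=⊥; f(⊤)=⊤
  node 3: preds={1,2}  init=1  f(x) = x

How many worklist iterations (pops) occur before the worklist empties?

Trace (4 dequeues):
  [1] u=0 | in ⊥ | out 5 | ==
  [2] u=1 | in 5 | out 1 | prev ⊥ | push {}
  [3] u=2 | in ⊥ | out 6 | ==
  [4] u=3 | in ⊤ | out ⊤ | prev 1 | push {}

Converged values:
  [0] 5
  [1] 1
  [2] 6
  [3] ⊤

4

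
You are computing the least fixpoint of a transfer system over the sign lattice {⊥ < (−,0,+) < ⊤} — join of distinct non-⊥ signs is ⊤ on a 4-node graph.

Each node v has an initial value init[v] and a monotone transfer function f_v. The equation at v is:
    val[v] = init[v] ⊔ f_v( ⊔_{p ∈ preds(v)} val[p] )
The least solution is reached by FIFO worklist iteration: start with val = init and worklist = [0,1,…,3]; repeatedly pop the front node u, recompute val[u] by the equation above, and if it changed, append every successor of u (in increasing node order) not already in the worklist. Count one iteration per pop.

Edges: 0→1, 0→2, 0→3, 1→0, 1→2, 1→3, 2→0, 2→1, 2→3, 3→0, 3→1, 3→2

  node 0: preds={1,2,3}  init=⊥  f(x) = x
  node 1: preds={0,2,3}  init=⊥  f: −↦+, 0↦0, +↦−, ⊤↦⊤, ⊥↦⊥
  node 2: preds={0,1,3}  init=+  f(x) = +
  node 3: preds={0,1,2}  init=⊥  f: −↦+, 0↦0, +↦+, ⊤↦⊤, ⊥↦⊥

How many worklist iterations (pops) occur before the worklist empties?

Worklist (9 pops):
  #1 pop 0: in=+ → + (was ⊥); enqueue []
  #2 pop 1: in=+ → − (was ⊥); enqueue [0]
  #3 pop 2: in=⊤ → + (no change)
  #4 pop 3: in=⊤ → ⊤ (was ⊥); enqueue [1,2]
  #5 pop 0: in=⊤ → ⊤ (was +); enqueue [3]
  #6 pop 1: in=⊤ → ⊤ (was −); enqueue [0]
  #7 pop 2: in=⊤ → + (no change)
  #8 pop 3: in=⊤ → ⊤ (no change)
  #9 pop 0: in=⊤ → ⊤ (no change)

Fixpoint:
  val[0] = ⊤
  val[1] = ⊤
  val[2] = +
  val[3] = ⊤

9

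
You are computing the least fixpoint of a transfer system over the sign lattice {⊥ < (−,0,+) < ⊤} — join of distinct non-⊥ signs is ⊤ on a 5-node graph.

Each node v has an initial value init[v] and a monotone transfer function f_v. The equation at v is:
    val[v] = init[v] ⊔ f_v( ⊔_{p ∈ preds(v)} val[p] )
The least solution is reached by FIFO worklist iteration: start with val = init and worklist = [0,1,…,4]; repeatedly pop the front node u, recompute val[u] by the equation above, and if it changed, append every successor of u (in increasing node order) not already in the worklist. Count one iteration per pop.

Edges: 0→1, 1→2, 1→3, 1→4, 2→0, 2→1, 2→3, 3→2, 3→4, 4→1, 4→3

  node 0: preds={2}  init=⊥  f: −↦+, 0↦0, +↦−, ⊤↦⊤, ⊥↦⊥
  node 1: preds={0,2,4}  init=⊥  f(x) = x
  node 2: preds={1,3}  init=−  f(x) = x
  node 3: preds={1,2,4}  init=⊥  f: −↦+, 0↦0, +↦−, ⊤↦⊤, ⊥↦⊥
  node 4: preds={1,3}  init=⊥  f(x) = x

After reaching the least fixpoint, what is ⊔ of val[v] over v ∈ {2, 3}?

⊤

Worklist (9 pops):
  #1 pop 0: in=− → + (was ⊥); enqueue []
  #2 pop 1: in=⊤ → ⊤ (was ⊥); enqueue []
  #3 pop 2: in=⊤ → ⊤ (was −); enqueue [0,1]
  #4 pop 3: in=⊤ → ⊤ (was ⊥); enqueue [2]
  #5 pop 4: in=⊤ → ⊤ (was ⊥); enqueue [3]
  #6 pop 0: in=⊤ → ⊤ (was +); enqueue []
  #7 pop 1: in=⊤ → ⊤ (no change)
  #8 pop 2: in=⊤ → ⊤ (no change)
  #9 pop 3: in=⊤ → ⊤ (no change)

Fixpoint:
  val[0] = ⊤
  val[1] = ⊤
  val[2] = ⊤
  val[3] = ⊤
  val[4] = ⊤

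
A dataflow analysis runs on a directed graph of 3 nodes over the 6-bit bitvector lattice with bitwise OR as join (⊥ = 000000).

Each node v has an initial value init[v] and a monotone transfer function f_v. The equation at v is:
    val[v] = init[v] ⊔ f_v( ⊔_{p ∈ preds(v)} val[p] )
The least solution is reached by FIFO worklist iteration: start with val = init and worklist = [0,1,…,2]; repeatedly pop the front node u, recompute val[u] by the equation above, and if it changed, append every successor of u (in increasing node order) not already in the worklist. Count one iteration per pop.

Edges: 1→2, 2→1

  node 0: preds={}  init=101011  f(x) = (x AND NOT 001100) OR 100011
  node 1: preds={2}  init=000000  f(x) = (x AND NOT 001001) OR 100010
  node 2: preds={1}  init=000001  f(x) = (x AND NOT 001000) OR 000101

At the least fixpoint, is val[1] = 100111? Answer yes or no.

no

Worklist (5 pops):
  #1 pop 0: in=000000 → 101011 (no change)
  #2 pop 1: in=000001 → 100010 (was 000000); enqueue []
  #3 pop 2: in=100010 → 100111 (was 000001); enqueue [1]
  #4 pop 1: in=100111 → 100110 (was 100010); enqueue [2]
  #5 pop 2: in=100110 → 100111 (no change)

Fixpoint:
  val[0] = 101011
  val[1] = 100110
  val[2] = 100111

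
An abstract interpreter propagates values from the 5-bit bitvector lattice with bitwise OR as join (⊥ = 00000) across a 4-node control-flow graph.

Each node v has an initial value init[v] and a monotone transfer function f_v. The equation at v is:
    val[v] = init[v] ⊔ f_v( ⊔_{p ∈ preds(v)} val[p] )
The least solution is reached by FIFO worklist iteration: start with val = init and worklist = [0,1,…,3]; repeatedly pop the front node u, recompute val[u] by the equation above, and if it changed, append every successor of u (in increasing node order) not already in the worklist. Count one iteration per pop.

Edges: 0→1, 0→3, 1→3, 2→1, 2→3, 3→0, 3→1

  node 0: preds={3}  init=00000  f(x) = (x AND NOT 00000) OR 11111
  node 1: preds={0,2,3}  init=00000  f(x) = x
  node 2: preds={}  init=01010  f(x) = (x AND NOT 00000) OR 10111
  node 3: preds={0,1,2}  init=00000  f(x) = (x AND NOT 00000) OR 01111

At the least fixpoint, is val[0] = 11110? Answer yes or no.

Trace (6 dequeues):
  [1] u=0 | in 00000 | out 11111 | prev 00000 | push {}
  [2] u=1 | in 11111 | out 11111 | prev 00000 | push {}
  [3] u=2 | in 00000 | out 11111 | prev 01010 | push {1}
  [4] u=3 | in 11111 | out 11111 | prev 00000 | push {0}
  [5] u=1 | in 11111 | out 11111 | ==
  [6] u=0 | in 11111 | out 11111 | ==

Converged values:
  [0] 11111
  [1] 11111
  [2] 11111
  [3] 11111

no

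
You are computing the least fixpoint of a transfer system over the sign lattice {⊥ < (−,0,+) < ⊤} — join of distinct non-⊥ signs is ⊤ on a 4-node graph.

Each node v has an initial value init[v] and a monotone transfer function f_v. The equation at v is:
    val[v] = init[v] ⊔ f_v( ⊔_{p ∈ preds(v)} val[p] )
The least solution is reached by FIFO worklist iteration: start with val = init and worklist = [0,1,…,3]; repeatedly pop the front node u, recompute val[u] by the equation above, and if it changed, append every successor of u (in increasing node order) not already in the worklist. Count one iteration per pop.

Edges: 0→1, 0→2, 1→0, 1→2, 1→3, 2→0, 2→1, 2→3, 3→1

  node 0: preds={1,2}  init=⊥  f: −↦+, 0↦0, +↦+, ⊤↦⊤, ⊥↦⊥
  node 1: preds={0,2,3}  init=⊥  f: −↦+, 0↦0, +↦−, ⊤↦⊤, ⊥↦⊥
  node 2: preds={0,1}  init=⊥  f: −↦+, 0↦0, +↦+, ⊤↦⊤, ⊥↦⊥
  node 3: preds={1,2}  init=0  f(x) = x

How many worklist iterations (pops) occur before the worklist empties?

7

Trace (7 dequeues):
  [1] u=0 | in ⊥ | out ⊥ | ==
  [2] u=1 | in 0 | out 0 | prev ⊥ | push {0}
  [3] u=2 | in 0 | out 0 | prev ⊥ | push {1}
  [4] u=3 | in 0 | out 0 | ==
  [5] u=0 | in 0 | out 0 | prev ⊥ | push {2}
  [6] u=1 | in 0 | out 0 | ==
  [7] u=2 | in 0 | out 0 | ==

Converged values:
  [0] 0
  [1] 0
  [2] 0
  [3] 0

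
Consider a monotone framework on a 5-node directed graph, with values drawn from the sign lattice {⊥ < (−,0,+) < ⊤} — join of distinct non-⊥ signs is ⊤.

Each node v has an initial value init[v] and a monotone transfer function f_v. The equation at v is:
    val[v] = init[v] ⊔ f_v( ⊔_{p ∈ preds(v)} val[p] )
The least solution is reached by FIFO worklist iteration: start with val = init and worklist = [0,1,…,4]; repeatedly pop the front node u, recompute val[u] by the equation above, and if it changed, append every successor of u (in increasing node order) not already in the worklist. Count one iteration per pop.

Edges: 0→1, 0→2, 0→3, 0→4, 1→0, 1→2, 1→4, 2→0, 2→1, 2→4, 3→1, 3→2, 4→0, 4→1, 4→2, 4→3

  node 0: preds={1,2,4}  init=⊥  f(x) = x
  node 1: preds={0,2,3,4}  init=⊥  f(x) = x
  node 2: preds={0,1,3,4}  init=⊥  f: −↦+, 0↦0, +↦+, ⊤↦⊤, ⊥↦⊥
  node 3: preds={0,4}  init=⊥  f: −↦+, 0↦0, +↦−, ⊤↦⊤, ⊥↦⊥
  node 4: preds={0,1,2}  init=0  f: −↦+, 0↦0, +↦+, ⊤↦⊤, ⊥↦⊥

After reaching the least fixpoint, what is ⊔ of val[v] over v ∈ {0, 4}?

0

Worklist (8 pops):
  #1 pop 0: in=0 → 0 (was ⊥); enqueue []
  #2 pop 1: in=0 → 0 (was ⊥); enqueue [0]
  #3 pop 2: in=0 → 0 (was ⊥); enqueue [1]
  #4 pop 3: in=0 → 0 (was ⊥); enqueue [2]
  #5 pop 4: in=0 → 0 (no change)
  #6 pop 0: in=0 → 0 (no change)
  #7 pop 1: in=0 → 0 (no change)
  #8 pop 2: in=0 → 0 (no change)

Fixpoint:
  val[0] = 0
  val[1] = 0
  val[2] = 0
  val[3] = 0
  val[4] = 0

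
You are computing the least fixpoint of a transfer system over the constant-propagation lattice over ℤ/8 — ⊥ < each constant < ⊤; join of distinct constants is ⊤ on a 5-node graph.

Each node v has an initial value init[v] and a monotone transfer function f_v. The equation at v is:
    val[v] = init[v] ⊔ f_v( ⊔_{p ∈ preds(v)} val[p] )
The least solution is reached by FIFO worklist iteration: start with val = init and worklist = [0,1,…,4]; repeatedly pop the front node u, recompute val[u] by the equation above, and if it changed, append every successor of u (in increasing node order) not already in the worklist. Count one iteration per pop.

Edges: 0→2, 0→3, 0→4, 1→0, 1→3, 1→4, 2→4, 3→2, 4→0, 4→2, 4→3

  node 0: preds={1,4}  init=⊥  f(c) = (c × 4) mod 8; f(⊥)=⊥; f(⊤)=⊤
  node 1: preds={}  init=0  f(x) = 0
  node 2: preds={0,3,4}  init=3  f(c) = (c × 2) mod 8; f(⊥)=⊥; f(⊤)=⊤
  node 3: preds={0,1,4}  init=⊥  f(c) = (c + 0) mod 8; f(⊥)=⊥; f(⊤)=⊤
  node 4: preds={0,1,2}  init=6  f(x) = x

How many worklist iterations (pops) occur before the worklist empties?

Trace (8 dequeues):
  [1] u=0 | in ⊤ | out ⊤ | prev ⊥ | push {}
  [2] u=1 | in ⊥ | out 0 | ==
  [3] u=2 | in ⊤ | out ⊤ | prev 3 | push {}
  [4] u=3 | in ⊤ | out ⊤ | prev ⊥ | push {2}
  [5] u=4 | in ⊤ | out ⊤ | prev 6 | push {0,3}
  [6] u=2 | in ⊤ | out ⊤ | ==
  [7] u=0 | in ⊤ | out ⊤ | ==
  [8] u=3 | in ⊤ | out ⊤ | ==

Converged values:
  [0] ⊤
  [1] 0
  [2] ⊤
  [3] ⊤
  [4] ⊤

8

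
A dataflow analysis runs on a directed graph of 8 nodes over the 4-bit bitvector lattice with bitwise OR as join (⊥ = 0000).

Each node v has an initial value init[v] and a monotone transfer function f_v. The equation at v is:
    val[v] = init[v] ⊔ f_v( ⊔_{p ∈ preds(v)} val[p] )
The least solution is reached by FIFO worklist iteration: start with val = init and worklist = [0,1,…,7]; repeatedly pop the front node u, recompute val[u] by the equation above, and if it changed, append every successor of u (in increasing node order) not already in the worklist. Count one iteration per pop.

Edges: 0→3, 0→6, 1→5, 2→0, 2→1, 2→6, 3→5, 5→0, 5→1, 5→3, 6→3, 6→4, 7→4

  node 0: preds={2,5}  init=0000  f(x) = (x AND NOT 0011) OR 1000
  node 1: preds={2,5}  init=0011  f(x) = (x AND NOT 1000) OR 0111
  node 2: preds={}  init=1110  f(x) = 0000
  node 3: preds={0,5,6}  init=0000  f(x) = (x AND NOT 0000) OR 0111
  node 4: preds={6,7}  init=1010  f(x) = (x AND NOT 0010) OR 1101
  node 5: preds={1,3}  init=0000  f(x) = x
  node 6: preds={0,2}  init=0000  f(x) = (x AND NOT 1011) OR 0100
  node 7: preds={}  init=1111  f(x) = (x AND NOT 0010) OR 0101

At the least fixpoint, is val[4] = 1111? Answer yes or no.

Trace (12 dequeues):
  [1] u=0 | in 1110 | out 1100 | prev 0000 | push {}
  [2] u=1 | in 1110 | out 0111 | prev 0011 | push {}
  [3] u=2 | in 0000 | out 1110 | ==
  [4] u=3 | in 1100 | out 1111 | prev 0000 | push {}
  [5] u=4 | in 1111 | out 1111 | prev 1010 | push {}
  [6] u=5 | in 1111 | out 1111 | prev 0000 | push {0,1,3}
  [7] u=6 | in 1110 | out 0100 | prev 0000 | push {4}
  [8] u=7 | in 0000 | out 1111 | ==
  [9] u=0 | in 1111 | out 1100 | ==
  [10] u=1 | in 1111 | out 0111 | ==
  [11] u=3 | in 1111 | out 1111 | ==
  [12] u=4 | in 1111 | out 1111 | ==

Converged values:
  [0] 1100
  [1] 0111
  [2] 1110
  [3] 1111
  [4] 1111
  [5] 1111
  [6] 0100
  [7] 1111

yes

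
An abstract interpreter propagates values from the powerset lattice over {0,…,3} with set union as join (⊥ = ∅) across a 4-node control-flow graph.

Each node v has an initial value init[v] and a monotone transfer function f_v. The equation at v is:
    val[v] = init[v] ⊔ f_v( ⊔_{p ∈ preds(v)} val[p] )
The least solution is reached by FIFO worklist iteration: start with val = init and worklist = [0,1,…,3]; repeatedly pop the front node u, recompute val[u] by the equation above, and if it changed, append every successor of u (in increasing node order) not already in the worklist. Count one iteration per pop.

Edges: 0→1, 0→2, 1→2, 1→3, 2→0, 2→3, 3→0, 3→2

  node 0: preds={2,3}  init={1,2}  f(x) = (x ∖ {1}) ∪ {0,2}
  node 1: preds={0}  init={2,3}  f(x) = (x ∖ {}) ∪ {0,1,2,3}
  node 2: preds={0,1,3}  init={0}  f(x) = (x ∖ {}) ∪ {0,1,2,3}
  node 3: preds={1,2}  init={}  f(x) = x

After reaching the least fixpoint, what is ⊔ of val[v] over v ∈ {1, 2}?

{0,1,2,3}

Iteration log — 7 steps:
  step 1. node 0  ⊔preds={0}  new={0,1,2}  old={1,2}  +wl: 
  step 2. node 1  ⊔preds={0,1,2}  new={0,1,2,3}  old={2,3}  +wl: 
  step 3. node 2  ⊔preds={0,1,2,3}  new={0,1,2,3}  old={0}  +wl: 0
  step 4. node 3  ⊔preds={0,1,2,3}  new={0,1,2,3}  old={}  +wl: 2
  step 5. node 0  ⊔preds={0,1,2,3}  new={0,1,2,3}  old={0,1,2}  +wl: 1
  step 6. node 2  ⊔preds={0,1,2,3}  new={0,1,2,3}  stable
  step 7. node 1  ⊔preds={0,1,2,3}  new={0,1,2,3}  stable

Least fixpoint reached:
  node 0: {0,1,2,3}
  node 1: {0,1,2,3}
  node 2: {0,1,2,3}
  node 3: {0,1,2,3}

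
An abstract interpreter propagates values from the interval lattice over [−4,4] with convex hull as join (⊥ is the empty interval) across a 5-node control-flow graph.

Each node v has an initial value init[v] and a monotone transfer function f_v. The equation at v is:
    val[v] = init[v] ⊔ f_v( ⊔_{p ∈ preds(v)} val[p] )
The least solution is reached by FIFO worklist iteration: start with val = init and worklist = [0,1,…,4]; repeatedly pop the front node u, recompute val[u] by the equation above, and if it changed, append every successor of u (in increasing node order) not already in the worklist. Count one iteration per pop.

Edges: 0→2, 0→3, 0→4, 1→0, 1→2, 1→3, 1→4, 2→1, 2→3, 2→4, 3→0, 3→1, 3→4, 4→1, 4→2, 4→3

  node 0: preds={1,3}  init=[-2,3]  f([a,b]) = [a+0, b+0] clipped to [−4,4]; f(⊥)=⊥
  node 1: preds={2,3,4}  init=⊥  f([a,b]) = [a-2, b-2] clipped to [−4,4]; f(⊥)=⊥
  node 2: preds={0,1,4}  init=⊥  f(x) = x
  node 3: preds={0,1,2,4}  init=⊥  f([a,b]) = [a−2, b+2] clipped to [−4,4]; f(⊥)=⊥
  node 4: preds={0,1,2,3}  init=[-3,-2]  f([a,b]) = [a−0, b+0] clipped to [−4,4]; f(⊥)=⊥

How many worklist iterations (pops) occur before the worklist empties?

Iteration log — 12 steps:
  step 1. node 0  ⊔preds=⊥  new=[-2,3]  stable
  step 2. node 1  ⊔preds=[-3,-2]  new=[-4,-4]  old=⊥  +wl: 0
  step 3. node 2  ⊔preds=[-4,3]  new=[-4,3]  old=⊥  +wl: 1
  step 4. node 3  ⊔preds=[-4,3]  new=[-4,4]  old=⊥  +wl: 
  step 5. node 4  ⊔preds=[-4,4]  new=[-4,4]  old=[-3,-2]  +wl: 2,3
  step 6. node 0  ⊔preds=[-4,4]  new=[-4,4]  old=[-2,3]  +wl: 4
  step 7. node 1  ⊔preds=[-4,4]  new=[-4,2]  old=[-4,-4]  +wl: 0
  step 8. node 2  ⊔preds=[-4,4]  new=[-4,4]  old=[-4,3]  +wl: 1
  step 9. node 3  ⊔preds=[-4,4]  new=[-4,4]  stable
  step 10. node 4  ⊔preds=[-4,4]  new=[-4,4]  stable
  step 11. node 0  ⊔preds=[-4,4]  new=[-4,4]  stable
  step 12. node 1  ⊔preds=[-4,4]  new=[-4,2]  stable

Least fixpoint reached:
  node 0: [-4,4]
  node 1: [-4,2]
  node 2: [-4,4]
  node 3: [-4,4]
  node 4: [-4,4]

12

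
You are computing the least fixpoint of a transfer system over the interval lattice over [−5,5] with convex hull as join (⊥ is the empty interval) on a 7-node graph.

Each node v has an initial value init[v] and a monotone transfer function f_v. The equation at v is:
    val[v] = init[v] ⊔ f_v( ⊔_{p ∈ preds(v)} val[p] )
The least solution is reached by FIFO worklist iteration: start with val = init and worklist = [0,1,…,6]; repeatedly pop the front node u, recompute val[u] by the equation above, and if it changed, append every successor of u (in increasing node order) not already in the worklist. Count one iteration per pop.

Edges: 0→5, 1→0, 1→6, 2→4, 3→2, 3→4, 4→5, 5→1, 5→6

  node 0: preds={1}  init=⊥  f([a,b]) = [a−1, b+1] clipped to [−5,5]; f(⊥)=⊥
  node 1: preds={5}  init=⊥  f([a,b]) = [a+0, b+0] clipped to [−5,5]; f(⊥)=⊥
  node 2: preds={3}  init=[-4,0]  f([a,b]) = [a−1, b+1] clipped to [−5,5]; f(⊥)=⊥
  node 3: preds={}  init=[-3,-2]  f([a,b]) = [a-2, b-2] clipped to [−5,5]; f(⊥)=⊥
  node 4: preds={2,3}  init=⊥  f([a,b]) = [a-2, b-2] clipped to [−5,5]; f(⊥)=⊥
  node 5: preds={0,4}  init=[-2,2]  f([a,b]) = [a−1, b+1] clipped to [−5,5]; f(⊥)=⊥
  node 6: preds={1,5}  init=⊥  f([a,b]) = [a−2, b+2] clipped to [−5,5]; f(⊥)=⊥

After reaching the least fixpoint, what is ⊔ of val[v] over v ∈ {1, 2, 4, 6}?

Worklist (20 pops):
  #1 pop 0: in=⊥ → ⊥ (no change)
  #2 pop 1: in=[-2,2] → [-2,2] (was ⊥); enqueue [0]
  #3 pop 2: in=[-3,-2] → [-4,0] (no change)
  #4 pop 3: in=⊥ → [-3,-2] (no change)
  #5 pop 4: in=[-4,0] → [-5,-2] (was ⊥); enqueue []
  #6 pop 5: in=[-5,-2] → [-5,2] (was [-2,2]); enqueue [1]
  #7 pop 6: in=[-5,2] → [-5,4] (was ⊥); enqueue []
  #8 pop 0: in=[-2,2] → [-3,3] (was ⊥); enqueue [5]
  #9 pop 1: in=[-5,2] → [-5,2] (was [-2,2]); enqueue [0,6]
  #10 pop 5: in=[-5,3] → [-5,4] (was [-5,2]); enqueue [1]
  #11 pop 0: in=[-5,2] → [-5,3] (was [-3,3]); enqueue [5]
  #12 pop 6: in=[-5,4] → [-5,5] (was [-5,4]); enqueue []
  #13 pop 1: in=[-5,4] → [-5,4] (was [-5,2]); enqueue [0,6]
  #14 pop 5: in=[-5,3] → [-5,4] (no change)
  #15 pop 0: in=[-5,4] → [-5,5] (was [-5,3]); enqueue [5]
  #16 pop 6: in=[-5,4] → [-5,5] (no change)
  #17 pop 5: in=[-5,5] → [-5,5] (was [-5,4]); enqueue [1,6]
  #18 pop 1: in=[-5,5] → [-5,5] (was [-5,4]); enqueue [0]
  #19 pop 6: in=[-5,5] → [-5,5] (no change)
  #20 pop 0: in=[-5,5] → [-5,5] (no change)

Fixpoint:
  val[0] = [-5,5]
  val[1] = [-5,5]
  val[2] = [-4,0]
  val[3] = [-3,-2]
  val[4] = [-5,-2]
  val[5] = [-5,5]
  val[6] = [-5,5]

[-5,5]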